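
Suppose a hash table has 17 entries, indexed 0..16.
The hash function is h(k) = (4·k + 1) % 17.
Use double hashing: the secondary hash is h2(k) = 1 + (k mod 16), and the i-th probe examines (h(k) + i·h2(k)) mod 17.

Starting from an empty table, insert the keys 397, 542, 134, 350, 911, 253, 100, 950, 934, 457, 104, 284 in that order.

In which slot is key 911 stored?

6

Insert 397: h=8, slot 8 empty -> index 8.
Insert 542: h=10, slot 10 empty -> index 10.
Insert 134: h=10, h2=7, slot 10 occupied -> index 0.
Insert 350: h=7, slot 7 empty -> index 7.
Insert 911: h=7, h2=16, slot 7 occupied -> index 6.
Insert 253: h=10, h2=14, slots 10,7 occupied -> index 4.
Insert 100: h=10, h2=5, slot 10 occupied -> index 15.
Insert 950: h=10, h2=7, slots 10,0,7 occupied -> index 14.
Insert 934: h=14, h2=7, slots 14,4 occupied -> index 11.
Insert 457: h=10, h2=10, slot 10 occupied -> index 3.
Insert 104: h=9, slot 9 empty -> index 9.
Insert 284: h=15, h2=13, slots 15,11,7,3 occupied -> index 16.
Table: [134, —, —, 457, 253, —, 911, 350, 397, 104, 542, 934, —, —, 950, 100, 284]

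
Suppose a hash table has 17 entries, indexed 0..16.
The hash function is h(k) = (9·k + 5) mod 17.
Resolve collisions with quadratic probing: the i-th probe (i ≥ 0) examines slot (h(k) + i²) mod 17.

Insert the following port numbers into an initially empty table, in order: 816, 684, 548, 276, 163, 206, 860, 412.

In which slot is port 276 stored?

Insert 816: h=5, slot 5 empty -> index 5.
Insert 684: h=7, slot 7 empty -> index 7.
Insert 548: h=7, slot 7 occupied -> index 8.
Insert 276: h=7, slots 7,8 occupied -> index 11.
Insert 163: h=10, slot 10 empty -> index 10.
Insert 206: h=6, slot 6 empty -> index 6.
Insert 860: h=10, slots 10,11 occupied -> index 14.
Insert 412: h=7, slots 7,8,11 occupied -> index 16.
Table: [-, -, -, -, -, 816, 206, 684, 548, -, 163, 276, -, -, 860, -, 412]

11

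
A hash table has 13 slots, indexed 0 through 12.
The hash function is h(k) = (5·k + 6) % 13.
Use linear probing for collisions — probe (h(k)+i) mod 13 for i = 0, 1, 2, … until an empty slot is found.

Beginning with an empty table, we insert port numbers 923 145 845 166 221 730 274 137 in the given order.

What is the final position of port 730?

923: h=6 => slot 6
145: h=3 => slot 3
845: h=6, probe 6,7 => slot 7
166: h=4 => slot 4
221: h=6, probe 6,7,8 => slot 8
730: h=3, probe 3,4,5 => slot 5
274: h=11 => slot 11
137: h=2 => slot 2
Table: [_, _, 137, 145, 166, 730, 923, 845, 221, _, _, 274, _]

5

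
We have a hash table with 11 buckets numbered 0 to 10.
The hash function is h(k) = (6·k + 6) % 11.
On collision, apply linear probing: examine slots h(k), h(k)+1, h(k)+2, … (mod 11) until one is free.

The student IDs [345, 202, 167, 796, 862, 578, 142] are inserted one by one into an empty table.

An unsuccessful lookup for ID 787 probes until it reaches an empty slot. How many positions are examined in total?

345 hashes to 8; slot 8 is free -> place at 8.
202 hashes to 8; 8 taken -> place at 9.
167 hashes to 7; slot 7 is free -> place at 7.
796 hashes to 8; 8,9 taken -> place at 10.
862 hashes to 8; 8,9,10 taken -> place at 0.
578 hashes to 9; 9,10,0 taken -> place at 1.
142 hashes to 0; 0,1 taken -> place at 2.
Table: [862, 578, 142, ., ., ., ., 167, 345, 202, 796]
Lookup 787: h=9, probe 9,10,0,1,2,3 → slot 3 empty, not found.

6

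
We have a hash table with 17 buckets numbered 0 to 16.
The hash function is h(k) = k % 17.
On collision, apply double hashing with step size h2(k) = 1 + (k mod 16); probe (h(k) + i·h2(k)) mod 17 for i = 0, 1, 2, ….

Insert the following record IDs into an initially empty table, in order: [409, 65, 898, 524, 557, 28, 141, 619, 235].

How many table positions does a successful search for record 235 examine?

2

Insert 409: h=1, slot 1 empty → index 1.
Insert 65: h=14, slot 14 empty → index 14.
Insert 898: h=14, h2=3, slot 14 occupied → index 0.
Insert 524: h=14, h2=13, slot 14 occupied → index 10.
Insert 557: h=13, slot 13 empty → index 13.
Insert 28: h=11, slot 11 empty → index 11.
Insert 141: h=5, slot 5 empty → index 5.
Insert 619: h=7, slot 7 empty → index 7.
Insert 235: h=14, h2=12, slot 14 occupied → index 9.
Table: [898, 409, ∅, ∅, ∅, 141, ∅, 619, ∅, 235, 524, 28, ∅, 557, 65, ∅, ∅]
Lookup 235: h=14, h2=12, probe 14,9 → found at 9.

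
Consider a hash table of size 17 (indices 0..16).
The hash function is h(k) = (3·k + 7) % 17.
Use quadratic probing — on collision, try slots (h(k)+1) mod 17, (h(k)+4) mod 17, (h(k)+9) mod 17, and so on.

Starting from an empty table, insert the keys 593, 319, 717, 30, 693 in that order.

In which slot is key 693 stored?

4

593 hashes to 1; slot 1 is free => place at 1.
319 hashes to 12; slot 12 is free => place at 12.
717 hashes to 16; slot 16 is free => place at 16.
30 hashes to 12; 12 taken => place at 13.
693 hashes to 12; 12,13,16 taken => place at 4.
Table: [., 593, ., ., 693, ., ., ., ., ., ., ., 319, 30, ., ., 717]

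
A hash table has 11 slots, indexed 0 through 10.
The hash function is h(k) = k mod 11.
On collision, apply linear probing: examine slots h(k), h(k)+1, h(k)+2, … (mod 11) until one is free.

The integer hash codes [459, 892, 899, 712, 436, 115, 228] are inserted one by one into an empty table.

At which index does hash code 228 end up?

0

459 hashes to 8; slot 8 is free → place at 8.
892 hashes to 1; slot 1 is free → place at 1.
899 hashes to 8; 8 taken → place at 9.
712 hashes to 8; 8,9 taken → place at 10.
436 hashes to 7; slot 7 is free → place at 7.
115 hashes to 5; slot 5 is free → place at 5.
228 hashes to 8; 8,9,10 taken → place at 0.
Table: [228, 892, -, -, -, 115, -, 436, 459, 899, 712]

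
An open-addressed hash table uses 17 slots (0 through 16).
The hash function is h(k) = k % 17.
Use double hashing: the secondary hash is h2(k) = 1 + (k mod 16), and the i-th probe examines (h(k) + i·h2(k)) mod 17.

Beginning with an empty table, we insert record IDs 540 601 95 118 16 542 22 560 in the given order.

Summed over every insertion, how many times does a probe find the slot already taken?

3

540: h=13 -> slot 13
601: h=6 -> slot 6
95: h=10 -> slot 10
118: h=16 -> slot 16
16: h=16, h2=1, probe 16,0 -> slot 0
542: h=15 -> slot 15
22: h=5 -> slot 5
560: h=16, h2=1, probe 16,0,1 -> slot 1
Table: [16, 560, _, _, _, 22, 601, _, _, _, 95, _, _, 540, _, 542, 118]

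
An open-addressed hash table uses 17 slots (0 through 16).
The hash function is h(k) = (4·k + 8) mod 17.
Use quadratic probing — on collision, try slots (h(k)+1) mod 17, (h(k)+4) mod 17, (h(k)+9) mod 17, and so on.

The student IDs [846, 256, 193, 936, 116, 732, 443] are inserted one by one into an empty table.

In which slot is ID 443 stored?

846: h=9 => slot 9
256: h=12 => slot 12
193: h=15 => slot 15
936: h=12, probe 12,13 => slot 13
116: h=13, probe 13,14 => slot 14
732: h=12, probe 12,13,16 => slot 16
443: h=12, probe 12,13,16,4 => slot 4
Table: [-, -, -, -, 443, -, -, -, -, 846, -, -, 256, 936, 116, 193, 732]

4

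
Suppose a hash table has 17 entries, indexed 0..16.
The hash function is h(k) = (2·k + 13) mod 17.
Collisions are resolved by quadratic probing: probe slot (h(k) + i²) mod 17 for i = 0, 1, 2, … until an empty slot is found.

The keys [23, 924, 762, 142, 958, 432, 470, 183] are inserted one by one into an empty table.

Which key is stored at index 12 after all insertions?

142

Insert 23: h=8, slot 8 empty -> index 8.
Insert 924: h=8, slot 8 occupied -> index 9.
Insert 762: h=7, slot 7 empty -> index 7.
Insert 142: h=8, slots 8,9 occupied -> index 12.
Insert 958: h=8, slots 8,9,12 occupied -> index 0.
Insert 432: h=10, slot 10 empty -> index 10.
Insert 470: h=1, slot 1 empty -> index 1.
Insert 183: h=5, slot 5 empty -> index 5.
Table: [958, 470, -, -, -, 183, -, 762, 23, 924, 432, -, 142, -, -, -, -]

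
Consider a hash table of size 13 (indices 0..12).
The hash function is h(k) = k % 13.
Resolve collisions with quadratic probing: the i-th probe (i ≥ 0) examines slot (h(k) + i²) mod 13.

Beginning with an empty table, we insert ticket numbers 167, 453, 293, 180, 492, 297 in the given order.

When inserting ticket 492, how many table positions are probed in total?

5

167 hashes to 11; slot 11 is free -> place at 11.
453 hashes to 11; 11 taken -> place at 12.
293 hashes to 7; slot 7 is free -> place at 7.
180 hashes to 11; 11,12 taken -> place at 2.
492 hashes to 11; 11,12,2,7 taken -> place at 1.
297 hashes to 11; 11,12,2,7,1 taken -> place at 10.
Table: [., 492, 180, ., ., ., ., 293, ., ., 297, 167, 453]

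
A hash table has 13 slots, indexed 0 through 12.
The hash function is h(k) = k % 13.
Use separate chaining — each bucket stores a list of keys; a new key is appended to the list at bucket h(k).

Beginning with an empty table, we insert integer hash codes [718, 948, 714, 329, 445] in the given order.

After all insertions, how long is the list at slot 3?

2

Insert 718: h=3, bucket 3 empty → new chain.
Insert 948: h=12, bucket 12 empty → new chain.
Insert 714: h=12, bucket 12 nonempty → append to chain.
Insert 329: h=4, bucket 4 empty → new chain.
Insert 445: h=3, bucket 3 nonempty → append to chain.
Final buckets:
0: —
1: —
2: —
3: 718 -> 445
4: 329
5: —
6: —
7: —
8: —
9: —
10: —
11: —
12: 948 -> 714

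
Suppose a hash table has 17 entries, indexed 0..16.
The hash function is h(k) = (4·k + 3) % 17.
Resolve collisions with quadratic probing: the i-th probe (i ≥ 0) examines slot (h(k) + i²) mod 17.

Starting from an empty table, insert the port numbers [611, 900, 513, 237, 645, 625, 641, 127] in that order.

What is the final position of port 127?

2

Insert 611: h=16, slot 16 empty => index 16.
Insert 900: h=16, slot 16 occupied => index 0.
Insert 513: h=15, slot 15 empty => index 15.
Insert 237: h=16, slots 16,0 occupied => index 3.
Insert 645: h=16, slots 16,0,3 occupied => index 8.
Insert 625: h=4, slot 4 empty => index 4.
Insert 641: h=0, slot 0 occupied => index 1.
Insert 127: h=1, slot 1 occupied => index 2.
Table: [900, 641, 127, 237, 625, -, -, -, 645, -, -, -, -, -, -, 513, 611]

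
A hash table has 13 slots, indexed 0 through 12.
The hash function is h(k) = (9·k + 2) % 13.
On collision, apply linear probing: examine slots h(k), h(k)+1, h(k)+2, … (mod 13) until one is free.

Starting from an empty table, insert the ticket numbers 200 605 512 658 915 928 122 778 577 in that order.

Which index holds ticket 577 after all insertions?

Insert 200: h=8, slot 8 empty => index 8.
Insert 605: h=0, slot 0 empty => index 0.
Insert 512: h=8, slot 8 occupied => index 9.
Insert 658: h=9, slot 9 occupied => index 10.
Insert 915: h=8, slots 8,9,10 occupied => index 11.
Insert 928: h=8, slots 8,9,10,11 occupied => index 12.
Insert 122: h=8, slots 8,9,10,11,12,0 occupied => index 1.
Insert 778: h=10, slots 10,11,12,0,1 occupied => index 2.
Insert 577: h=8, slots 8,9,10,11,12,0,1,2 occupied => index 3.
Table: [605, 122, 778, 577, —, —, —, —, 200, 512, 658, 915, 928]

3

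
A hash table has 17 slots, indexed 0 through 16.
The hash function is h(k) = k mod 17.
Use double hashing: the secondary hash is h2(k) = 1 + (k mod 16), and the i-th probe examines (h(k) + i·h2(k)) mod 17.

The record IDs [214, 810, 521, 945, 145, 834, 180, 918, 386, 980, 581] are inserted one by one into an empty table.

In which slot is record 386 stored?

7

214 hashes to 10; slot 10 is free → place at 10.
810 hashes to 11; slot 11 is free → place at 11.
521 hashes to 11, h2=10; 11 taken → place at 4.
945 hashes to 10, h2=2; 10 taken → place at 12.
145 hashes to 9; slot 9 is free → place at 9.
834 hashes to 1; slot 1 is free → place at 1.
180 hashes to 10, h2=5; 10 taken → place at 15.
918 hashes to 0; slot 0 is free → place at 0.
386 hashes to 12, h2=3; 12,15,1,4 taken → place at 7.
980 hashes to 11, h2=5; 11 taken → place at 16.
581 hashes to 3; slot 3 is free → place at 3.
Table: [918, 834, -, 581, 521, -, -, 386, -, 145, 214, 810, 945, -, -, 180, 980]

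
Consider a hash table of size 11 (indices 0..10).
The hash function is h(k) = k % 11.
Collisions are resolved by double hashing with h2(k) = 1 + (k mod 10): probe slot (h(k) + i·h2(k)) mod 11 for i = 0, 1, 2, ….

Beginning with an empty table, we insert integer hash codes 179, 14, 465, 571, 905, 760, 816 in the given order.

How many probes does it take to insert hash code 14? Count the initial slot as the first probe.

179 hashes to 3; slot 3 is free → place at 3.
14 hashes to 3, h2=5; 3 taken → place at 8.
465 hashes to 3, h2=6; 3 taken → place at 9.
571 hashes to 10; slot 10 is free → place at 10.
905 hashes to 3, h2=6; 3,9 taken → place at 4.
760 hashes to 1; slot 1 is free → place at 1.
816 hashes to 2; slot 2 is free → place at 2.
Table: [_, 760, 816, 179, 905, _, _, _, 14, 465, 571]

2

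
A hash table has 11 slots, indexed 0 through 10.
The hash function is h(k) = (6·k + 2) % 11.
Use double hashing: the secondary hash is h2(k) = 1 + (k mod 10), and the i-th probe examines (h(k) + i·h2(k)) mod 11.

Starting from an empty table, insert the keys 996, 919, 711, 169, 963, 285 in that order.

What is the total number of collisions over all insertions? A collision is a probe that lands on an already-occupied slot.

996 hashes to 5; slot 5 is free => place at 5.
919 hashes to 5, h2=10; 5 taken => place at 4.
711 hashes to 0; slot 0 is free => place at 0.
169 hashes to 4, h2=10; 4 taken => place at 3.
963 hashes to 5, h2=4; 5 taken => place at 9.
285 hashes to 7; slot 7 is free => place at 7.
Table: [711, -, -, 169, 919, 996, -, 285, -, 963, -]

3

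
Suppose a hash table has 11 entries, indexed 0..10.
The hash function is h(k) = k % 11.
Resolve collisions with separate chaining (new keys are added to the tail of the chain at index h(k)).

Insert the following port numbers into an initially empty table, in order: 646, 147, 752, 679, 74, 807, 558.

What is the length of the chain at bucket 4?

3

646 -> bucket 8
147 -> bucket 4
752 -> bucket 4 (collision)
679 -> bucket 8 (collision)
74 -> bucket 8 (collision)
807 -> bucket 4 (collision)
558 -> bucket 8 (collision)
Final buckets:
0: —
1: —
2: —
3: —
4: 147 -> 752 -> 807
5: —
6: —
7: —
8: 646 -> 679 -> 74 -> 558
9: —
10: —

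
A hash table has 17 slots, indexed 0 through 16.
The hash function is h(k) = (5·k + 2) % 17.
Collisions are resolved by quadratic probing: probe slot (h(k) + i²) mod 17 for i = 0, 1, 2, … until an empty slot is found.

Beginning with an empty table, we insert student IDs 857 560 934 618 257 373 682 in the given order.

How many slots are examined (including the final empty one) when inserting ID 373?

3

Insert 857: h=3, slot 3 empty => index 3.
Insert 560: h=14, slot 14 empty => index 14.
Insert 934: h=14, slot 14 occupied => index 15.
Insert 618: h=15, slot 15 occupied => index 16.
Insert 257: h=12, slot 12 empty => index 12.
Insert 373: h=14, slots 14,15 occupied => index 1.
Insert 682: h=12, slot 12 occupied => index 13.
Table: [., 373, ., 857, ., ., ., ., ., ., ., ., 257, 682, 560, 934, 618]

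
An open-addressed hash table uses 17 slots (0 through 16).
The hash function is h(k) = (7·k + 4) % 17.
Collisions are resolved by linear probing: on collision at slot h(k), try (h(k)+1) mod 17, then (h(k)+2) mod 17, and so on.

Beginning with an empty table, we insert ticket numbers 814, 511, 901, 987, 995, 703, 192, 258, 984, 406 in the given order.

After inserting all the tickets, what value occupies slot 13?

814: h=7 => slot 7
511: h=11 => slot 11
901: h=4 => slot 4
987: h=11, probe 11,12 => slot 12
995: h=16 => slot 16
703: h=12, probe 12,13 => slot 13
192: h=5 => slot 5
258: h=8 => slot 8
984: h=7, probe 7,8,9 => slot 9
406: h=7, probe 7,8,9,10 => slot 10
Table: [-, -, -, -, 901, 192, -, 814, 258, 984, 406, 511, 987, 703, -, -, 995]

703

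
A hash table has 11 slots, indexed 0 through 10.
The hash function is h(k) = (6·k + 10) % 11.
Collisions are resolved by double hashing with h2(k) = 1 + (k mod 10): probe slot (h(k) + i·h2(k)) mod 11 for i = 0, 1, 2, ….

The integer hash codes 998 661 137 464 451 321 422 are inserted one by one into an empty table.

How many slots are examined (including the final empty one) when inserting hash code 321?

2

998: h=3 => slot 3
661: h=5 => slot 5
137: h=7 => slot 7
464: h=0 => slot 0
451: h=10 => slot 10
321: h=0, h2=2, probe 0,2 => slot 2
422: h=1 => slot 1
Table: [464, 422, 321, 998, _, 661, _, 137, _, _, 451]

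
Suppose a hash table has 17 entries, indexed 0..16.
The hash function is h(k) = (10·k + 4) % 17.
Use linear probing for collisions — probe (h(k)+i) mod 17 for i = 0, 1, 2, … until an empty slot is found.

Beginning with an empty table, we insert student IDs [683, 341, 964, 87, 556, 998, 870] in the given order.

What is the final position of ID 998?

8

683 hashes to 0; slot 0 is free => place at 0.
341 hashes to 14; slot 14 is free => place at 14.
964 hashes to 5; slot 5 is free => place at 5.
87 hashes to 7; slot 7 is free => place at 7.
556 hashes to 5; 5 taken => place at 6.
998 hashes to 5; 5,6,7 taken => place at 8.
870 hashes to 0; 0 taken => place at 1.
Table: [683, 870, -, -, -, 964, 556, 87, 998, -, -, -, -, -, 341, -, -]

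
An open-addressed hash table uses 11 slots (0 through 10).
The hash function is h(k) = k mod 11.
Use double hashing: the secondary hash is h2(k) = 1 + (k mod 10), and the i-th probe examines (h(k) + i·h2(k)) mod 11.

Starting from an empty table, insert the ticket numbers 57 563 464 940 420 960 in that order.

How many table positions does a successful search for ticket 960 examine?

2

57: h=2 -> slot 2
563: h=2, h2=4, probe 2,6 -> slot 6
464: h=2, h2=5, probe 2,7 -> slot 7
940: h=5 -> slot 5
420: h=2, h2=1, probe 2,3 -> slot 3
960: h=3, h2=1, probe 3,4 -> slot 4
Table: [-, -, 57, 420, 960, 940, 563, 464, -, -, -]
Lookup 960: h=3, h2=1, probe 3,4 → found at 4.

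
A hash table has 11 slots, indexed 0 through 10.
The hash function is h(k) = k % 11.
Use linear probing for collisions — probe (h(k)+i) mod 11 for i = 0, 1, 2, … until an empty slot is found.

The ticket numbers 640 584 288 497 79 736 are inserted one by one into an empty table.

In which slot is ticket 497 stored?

4

640 hashes to 2; slot 2 is free -> place at 2.
584 hashes to 1; slot 1 is free -> place at 1.
288 hashes to 2; 2 taken -> place at 3.
497 hashes to 2; 2,3 taken -> place at 4.
79 hashes to 2; 2,3,4 taken -> place at 5.
736 hashes to 10; slot 10 is free -> place at 10.
Table: [-, 584, 640, 288, 497, 79, -, -, -, -, 736]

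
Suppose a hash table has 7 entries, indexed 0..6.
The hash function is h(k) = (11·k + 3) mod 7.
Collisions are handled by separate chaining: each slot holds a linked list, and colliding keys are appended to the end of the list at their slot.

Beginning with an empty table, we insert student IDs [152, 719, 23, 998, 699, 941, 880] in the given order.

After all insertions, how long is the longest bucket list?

3

Insert 152: h=2, bucket 2 empty -> new chain.
Insert 719: h=2, bucket 2 nonempty -> append to chain.
Insert 23: h=4, bucket 4 empty -> new chain.
Insert 998: h=5, bucket 5 empty -> new chain.
Insert 699: h=6, bucket 6 empty -> new chain.
Insert 941: h=1, bucket 1 empty -> new chain.
Insert 880: h=2, bucket 2 nonempty -> append to chain.
Final buckets:
0: _
1: 941
2: 152 -> 719 -> 880
3: _
4: 23
5: 998
6: 699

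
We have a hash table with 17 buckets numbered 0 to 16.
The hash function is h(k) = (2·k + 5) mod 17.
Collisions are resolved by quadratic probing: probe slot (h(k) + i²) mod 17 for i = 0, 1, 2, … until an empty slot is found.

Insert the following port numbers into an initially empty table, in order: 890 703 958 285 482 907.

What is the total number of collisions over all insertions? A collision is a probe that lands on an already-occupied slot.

10

Insert 890: h=0, slot 0 empty -> index 0.
Insert 703: h=0, slot 0 occupied -> index 1.
Insert 958: h=0, slots 0,1 occupied -> index 4.
Insert 285: h=14, slot 14 empty -> index 14.
Insert 482: h=0, slots 0,1,4 occupied -> index 9.
Insert 907: h=0, slots 0,1,4,9 occupied -> index 16.
Table: [890, 703, -, -, 958, -, -, -, -, 482, -, -, -, -, 285, -, 907]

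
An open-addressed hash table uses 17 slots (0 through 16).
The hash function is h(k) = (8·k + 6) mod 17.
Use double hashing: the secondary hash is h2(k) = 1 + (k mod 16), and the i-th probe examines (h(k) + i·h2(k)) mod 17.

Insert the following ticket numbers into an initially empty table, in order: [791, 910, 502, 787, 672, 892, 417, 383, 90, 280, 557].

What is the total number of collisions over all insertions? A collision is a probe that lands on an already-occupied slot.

Insert 791: h=10, slot 10 empty -> index 10.
Insert 910: h=10, h2=15, slot 10 occupied -> index 8.
Insert 502: h=10, h2=7, slot 10 occupied -> index 0.
Insert 787: h=12, slot 12 empty -> index 12.
Insert 672: h=10, h2=1, slot 10 occupied -> index 11.
Insert 892: h=2, slot 2 empty -> index 2.
Insert 417: h=10, h2=2, slots 10,12 occupied -> index 14.
Insert 383: h=10, h2=16, slot 10 occupied -> index 9.
Insert 90: h=12, h2=11, slot 12 occupied -> index 6.
Insert 280: h=2, h2=9, slots 2,11 occupied -> index 3.
Insert 557: h=8, h2=14, slot 8 occupied -> index 5.
Table: [502, _, 892, 280, _, 557, 90, _, 910, 383, 791, 672, 787, _, 417, _, _]

10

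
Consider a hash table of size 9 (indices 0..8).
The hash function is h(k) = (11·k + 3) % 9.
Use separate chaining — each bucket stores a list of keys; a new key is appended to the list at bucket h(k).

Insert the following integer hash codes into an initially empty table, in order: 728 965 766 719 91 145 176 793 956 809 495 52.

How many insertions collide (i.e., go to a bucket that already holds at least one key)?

6

728 -> bucket 1
965 -> bucket 7
766 -> bucket 5
719 -> bucket 1 (collision)
91 -> bucket 5 (collision)
145 -> bucket 5 (collision)
176 -> bucket 4
793 -> bucket 5 (collision)
956 -> bucket 7 (collision)
809 -> bucket 1 (collision)
495 -> bucket 3
52 -> bucket 8
Final buckets:
0: _
1: 728 -> 719 -> 809
2: _
3: 495
4: 176
5: 766 -> 91 -> 145 -> 793
6: _
7: 965 -> 956
8: 52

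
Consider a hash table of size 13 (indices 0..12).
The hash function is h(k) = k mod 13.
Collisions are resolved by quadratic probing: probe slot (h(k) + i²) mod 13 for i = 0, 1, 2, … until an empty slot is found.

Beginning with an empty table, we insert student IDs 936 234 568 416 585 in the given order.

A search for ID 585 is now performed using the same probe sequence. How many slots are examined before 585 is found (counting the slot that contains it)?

Insert 936: h=0, slot 0 empty => index 0.
Insert 234: h=0, slot 0 occupied => index 1.
Insert 568: h=9, slot 9 empty => index 9.
Insert 416: h=0, slots 0,1 occupied => index 4.
Insert 585: h=0, slots 0,1,4,9 occupied => index 3.
Table: [936, 234, ., 585, 416, ., ., ., ., 568, ., ., .]
Lookup 585: h=0, probe 0,1,4,9,3 → found at 3.

5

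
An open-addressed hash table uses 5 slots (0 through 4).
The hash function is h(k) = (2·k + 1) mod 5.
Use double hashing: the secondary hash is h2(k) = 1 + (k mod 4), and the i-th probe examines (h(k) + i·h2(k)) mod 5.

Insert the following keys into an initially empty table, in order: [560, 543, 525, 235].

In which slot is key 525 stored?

3

Insert 560: h=1, slot 1 empty -> index 1.
Insert 543: h=2, slot 2 empty -> index 2.
Insert 525: h=1, h2=2, slot 1 occupied -> index 3.
Insert 235: h=1, h2=4, slot 1 occupied -> index 0.
Table: [235, 560, 543, 525, _]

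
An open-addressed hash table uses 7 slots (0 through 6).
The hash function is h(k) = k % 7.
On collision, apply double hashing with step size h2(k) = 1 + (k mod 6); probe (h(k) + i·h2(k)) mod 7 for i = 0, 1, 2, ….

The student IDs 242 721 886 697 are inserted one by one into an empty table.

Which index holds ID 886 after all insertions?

242 hashes to 4; slot 4 is free => place at 4.
721 hashes to 0; slot 0 is free => place at 0.
886 hashes to 4, h2=5; 4 taken => place at 2.
697 hashes to 4, h2=2; 4 taken => place at 6.
Table: [721, ∅, 886, ∅, 242, ∅, 697]

2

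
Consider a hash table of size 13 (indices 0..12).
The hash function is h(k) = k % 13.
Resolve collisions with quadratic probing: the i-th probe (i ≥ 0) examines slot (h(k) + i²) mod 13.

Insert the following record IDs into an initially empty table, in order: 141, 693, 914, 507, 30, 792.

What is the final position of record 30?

8

Insert 141: h=11, slot 11 empty => index 11.
Insert 693: h=4, slot 4 empty => index 4.
Insert 914: h=4, slot 4 occupied => index 5.
Insert 507: h=0, slot 0 empty => index 0.
Insert 30: h=4, slots 4,5 occupied => index 8.
Insert 792: h=12, slot 12 empty => index 12.
Table: [507, —, —, —, 693, 914, —, —, 30, —, —, 141, 792]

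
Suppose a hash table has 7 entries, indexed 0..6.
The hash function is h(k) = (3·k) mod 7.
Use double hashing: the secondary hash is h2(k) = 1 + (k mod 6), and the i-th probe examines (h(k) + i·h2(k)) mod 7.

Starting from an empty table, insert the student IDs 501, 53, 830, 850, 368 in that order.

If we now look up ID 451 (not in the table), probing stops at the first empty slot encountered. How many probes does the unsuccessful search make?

3

501 hashes to 5; slot 5 is free => place at 5.
53 hashes to 5, h2=6; 5 taken => place at 4.
830 hashes to 5, h2=3; 5 taken => place at 1.
850 hashes to 2; slot 2 is free => place at 2.
368 hashes to 5, h2=3; 5,1,4 taken => place at 0.
Table: [368, 830, 850, -, 53, 501, -]
Lookup 451: h=2, h2=2, probe 2,4,6 → slot 6 empty, not found.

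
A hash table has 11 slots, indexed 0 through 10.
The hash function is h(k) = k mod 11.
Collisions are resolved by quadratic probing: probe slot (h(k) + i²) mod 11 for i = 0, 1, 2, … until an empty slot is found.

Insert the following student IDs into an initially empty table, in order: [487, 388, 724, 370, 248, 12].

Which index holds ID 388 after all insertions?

4

Insert 487: h=3, slot 3 empty -> index 3.
Insert 388: h=3, slot 3 occupied -> index 4.
Insert 724: h=9, slot 9 empty -> index 9.
Insert 370: h=7, slot 7 empty -> index 7.
Insert 248: h=6, slot 6 empty -> index 6.
Insert 12: h=1, slot 1 empty -> index 1.
Table: [—, 12, —, 487, 388, —, 248, 370, —, 724, —]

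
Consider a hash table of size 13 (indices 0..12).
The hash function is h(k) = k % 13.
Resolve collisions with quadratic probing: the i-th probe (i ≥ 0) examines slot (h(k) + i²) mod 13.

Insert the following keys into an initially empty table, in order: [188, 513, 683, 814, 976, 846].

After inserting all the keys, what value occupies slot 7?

Insert 188: h=6, slot 6 empty → index 6.
Insert 513: h=6, slot 6 occupied → index 7.
Insert 683: h=7, slot 7 occupied → index 8.
Insert 814: h=8, slot 8 occupied → index 9.
Insert 976: h=1, slot 1 empty → index 1.
Insert 846: h=1, slot 1 occupied → index 2.
Table: [∅, 976, 846, ∅, ∅, ∅, 188, 513, 683, 814, ∅, ∅, ∅]

513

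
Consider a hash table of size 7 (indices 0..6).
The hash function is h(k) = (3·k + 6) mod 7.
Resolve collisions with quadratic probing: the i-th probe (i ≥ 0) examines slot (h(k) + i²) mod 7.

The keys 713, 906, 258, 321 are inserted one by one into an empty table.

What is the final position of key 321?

713 hashes to 3; slot 3 is free -> place at 3.
906 hashes to 1; slot 1 is free -> place at 1.
258 hashes to 3; 3 taken -> place at 4.
321 hashes to 3; 3,4 taken -> place at 0.
Table: [321, 906, _, 713, 258, _, _]

0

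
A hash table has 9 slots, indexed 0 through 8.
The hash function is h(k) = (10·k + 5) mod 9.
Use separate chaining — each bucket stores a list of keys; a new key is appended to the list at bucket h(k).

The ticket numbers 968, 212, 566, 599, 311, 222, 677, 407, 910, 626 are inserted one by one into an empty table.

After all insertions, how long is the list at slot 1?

Insert 968: h=1, bucket 1 empty -> new chain.
Insert 212: h=1, bucket 1 nonempty -> append to chain.
Insert 566: h=4, bucket 4 empty -> new chain.
Insert 599: h=1, bucket 1 nonempty -> append to chain.
Insert 311: h=1, bucket 1 nonempty -> append to chain.
Insert 222: h=2, bucket 2 empty -> new chain.
Insert 677: h=7, bucket 7 empty -> new chain.
Insert 407: h=7, bucket 7 nonempty -> append to chain.
Insert 910: h=6, bucket 6 empty -> new chain.
Insert 626: h=1, bucket 1 nonempty -> append to chain.
Final buckets:
0: —
1: 968 -> 212 -> 599 -> 311 -> 626
2: 222
3: —
4: 566
5: —
6: 910
7: 677 -> 407
8: —

5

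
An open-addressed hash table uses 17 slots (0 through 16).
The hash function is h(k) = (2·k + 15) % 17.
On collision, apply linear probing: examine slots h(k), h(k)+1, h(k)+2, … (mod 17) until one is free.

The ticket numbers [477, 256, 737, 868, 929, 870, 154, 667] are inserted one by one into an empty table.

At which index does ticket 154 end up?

477: h=0 => slot 0
256: h=0, probe 0,1 => slot 1
737: h=10 => slot 10
868: h=0, probe 0,1,2 => slot 2
929: h=3 => slot 3
870: h=4 => slot 4
154: h=0, probe 0,1,2,3,4,5 => slot 5
667: h=6 => slot 6
Table: [477, 256, 868, 929, 870, 154, 667, ., ., ., 737, ., ., ., ., ., .]

5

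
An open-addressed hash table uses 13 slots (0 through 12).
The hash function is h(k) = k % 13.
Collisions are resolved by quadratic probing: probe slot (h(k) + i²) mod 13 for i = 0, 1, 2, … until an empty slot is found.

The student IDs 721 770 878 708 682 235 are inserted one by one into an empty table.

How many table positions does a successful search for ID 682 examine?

721 hashes to 6; slot 6 is free → place at 6.
770 hashes to 3; slot 3 is free → place at 3.
878 hashes to 7; slot 7 is free → place at 7.
708 hashes to 6; 6,7 taken → place at 10.
682 hashes to 6; 6,7,10 taken → place at 2.
235 hashes to 1; slot 1 is free → place at 1.
Table: [_, 235, 682, 770, _, _, 721, 878, _, _, 708, _, _]
Lookup 682: h=6, probe 6,7,10,2 → found at 2.

4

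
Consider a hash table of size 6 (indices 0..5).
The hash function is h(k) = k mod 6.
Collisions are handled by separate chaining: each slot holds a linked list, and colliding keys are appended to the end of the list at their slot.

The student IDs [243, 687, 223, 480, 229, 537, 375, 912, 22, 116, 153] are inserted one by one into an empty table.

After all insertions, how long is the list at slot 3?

5

243 → bucket 3
687 → bucket 3 (collision)
223 → bucket 1
480 → bucket 0
229 → bucket 1 (collision)
537 → bucket 3 (collision)
375 → bucket 3 (collision)
912 → bucket 0 (collision)
22 → bucket 4
116 → bucket 2
153 → bucket 3 (collision)
Final buckets:
0: 480 -> 912
1: 223 -> 229
2: 116
3: 243 -> 687 -> 537 -> 375 -> 153
4: 22
5: ∅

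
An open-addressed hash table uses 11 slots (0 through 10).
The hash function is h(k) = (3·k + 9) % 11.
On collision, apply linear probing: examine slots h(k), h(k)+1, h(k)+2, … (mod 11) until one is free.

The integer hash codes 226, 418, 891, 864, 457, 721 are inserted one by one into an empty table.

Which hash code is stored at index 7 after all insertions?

457

226: h=5 → slot 5
418: h=9 → slot 9
891: h=9, probe 9,10 → slot 10
864: h=5, probe 5,6 → slot 6
457: h=5, probe 5,6,7 → slot 7
721: h=5, probe 5,6,7,8 → slot 8
Table: [—, —, —, —, —, 226, 864, 457, 721, 418, 891]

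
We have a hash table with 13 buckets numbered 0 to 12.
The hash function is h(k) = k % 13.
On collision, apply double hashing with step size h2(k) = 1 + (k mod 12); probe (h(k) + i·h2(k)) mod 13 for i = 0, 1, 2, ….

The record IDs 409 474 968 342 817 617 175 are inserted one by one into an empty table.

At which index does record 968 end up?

2

Insert 409: h=6, slot 6 empty => index 6.
Insert 474: h=6, h2=7, slot 6 occupied => index 0.
Insert 968: h=6, h2=9, slot 6 occupied => index 2.
Insert 342: h=4, slot 4 empty => index 4.
Insert 817: h=11, slot 11 empty => index 11.
Insert 617: h=6, h2=6, slot 6 occupied => index 12.
Insert 175: h=6, h2=8, slot 6 occupied => index 1.
Table: [474, 175, 968, ., 342, ., 409, ., ., ., ., 817, 617]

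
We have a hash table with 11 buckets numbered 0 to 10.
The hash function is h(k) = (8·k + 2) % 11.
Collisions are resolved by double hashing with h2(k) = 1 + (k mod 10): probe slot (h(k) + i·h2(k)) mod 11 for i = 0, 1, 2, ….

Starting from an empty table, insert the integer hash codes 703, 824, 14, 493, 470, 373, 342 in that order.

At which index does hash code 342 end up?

703: h=5 => slot 5
824: h=5, h2=5, probe 5,10 => slot 10
14: h=4 => slot 4
493: h=8 => slot 8
470: h=0 => slot 0
373: h=5, h2=4, probe 5,9 => slot 9
342: h=10, h2=3, probe 10,2 => slot 2
Table: [470, ., 342, ., 14, 703, ., ., 493, 373, 824]

2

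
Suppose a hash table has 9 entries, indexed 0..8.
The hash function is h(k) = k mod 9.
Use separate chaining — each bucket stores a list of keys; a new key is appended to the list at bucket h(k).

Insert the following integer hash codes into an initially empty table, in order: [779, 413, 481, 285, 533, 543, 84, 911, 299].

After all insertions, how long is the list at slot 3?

2

Insert 779: h=5, bucket 5 empty -> new chain.
Insert 413: h=8, bucket 8 empty -> new chain.
Insert 481: h=4, bucket 4 empty -> new chain.
Insert 285: h=6, bucket 6 empty -> new chain.
Insert 533: h=2, bucket 2 empty -> new chain.
Insert 543: h=3, bucket 3 empty -> new chain.
Insert 84: h=3, bucket 3 nonempty -> append to chain.
Insert 911: h=2, bucket 2 nonempty -> append to chain.
Insert 299: h=2, bucket 2 nonempty -> append to chain.
Final buckets:
0: —
1: —
2: 533 -> 911 -> 299
3: 543 -> 84
4: 481
5: 779
6: 285
7: —
8: 413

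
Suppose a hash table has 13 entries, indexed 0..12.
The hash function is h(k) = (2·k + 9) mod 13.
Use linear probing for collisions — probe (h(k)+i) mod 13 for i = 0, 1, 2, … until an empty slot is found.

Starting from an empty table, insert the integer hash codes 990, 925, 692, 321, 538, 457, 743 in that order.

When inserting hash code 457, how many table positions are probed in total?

Insert 990: h=0, slot 0 empty -> index 0.
Insert 925: h=0, slot 0 occupied -> index 1.
Insert 692: h=2, slot 2 empty -> index 2.
Insert 321: h=1, slots 1,2 occupied -> index 3.
Insert 538: h=6, slot 6 empty -> index 6.
Insert 457: h=0, slots 0,1,2,3 occupied -> index 4.
Insert 743: h=0, slots 0,1,2,3,4 occupied -> index 5.
Table: [990, 925, 692, 321, 457, 743, 538, -, -, -, -, -, -]

5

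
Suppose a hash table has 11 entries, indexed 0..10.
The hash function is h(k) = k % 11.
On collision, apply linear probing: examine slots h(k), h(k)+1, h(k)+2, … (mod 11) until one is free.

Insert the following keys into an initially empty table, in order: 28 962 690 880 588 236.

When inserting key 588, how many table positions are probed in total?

3

28: h=6 → slot 6
962: h=5 → slot 5
690: h=8 → slot 8
880: h=0 → slot 0
588: h=5, probe 5,6,7 → slot 7
236: h=5, probe 5,6,7,8,9 → slot 9
Table: [880, _, _, _, _, 962, 28, 588, 690, 236, _]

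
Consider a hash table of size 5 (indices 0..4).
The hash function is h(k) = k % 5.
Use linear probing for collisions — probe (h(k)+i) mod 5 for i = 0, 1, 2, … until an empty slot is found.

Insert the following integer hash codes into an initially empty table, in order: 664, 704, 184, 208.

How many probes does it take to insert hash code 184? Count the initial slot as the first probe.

3

664 hashes to 4; slot 4 is free → place at 4.
704 hashes to 4; 4 taken → place at 0.
184 hashes to 4; 4,0 taken → place at 1.
208 hashes to 3; slot 3 is free → place at 3.
Table: [704, 184, _, 208, 664]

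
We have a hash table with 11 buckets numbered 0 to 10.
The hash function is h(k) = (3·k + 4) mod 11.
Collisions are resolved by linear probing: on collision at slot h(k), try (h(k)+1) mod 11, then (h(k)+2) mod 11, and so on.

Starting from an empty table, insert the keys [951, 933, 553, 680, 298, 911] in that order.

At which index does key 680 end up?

Insert 951: h=8, slot 8 empty => index 8.
Insert 933: h=9, slot 9 empty => index 9.
Insert 553: h=2, slot 2 empty => index 2.
Insert 680: h=9, slot 9 occupied => index 10.
Insert 298: h=7, slot 7 empty => index 7.
Insert 911: h=9, slots 9,10 occupied => index 0.
Table: [911, ., 553, ., ., ., ., 298, 951, 933, 680]

10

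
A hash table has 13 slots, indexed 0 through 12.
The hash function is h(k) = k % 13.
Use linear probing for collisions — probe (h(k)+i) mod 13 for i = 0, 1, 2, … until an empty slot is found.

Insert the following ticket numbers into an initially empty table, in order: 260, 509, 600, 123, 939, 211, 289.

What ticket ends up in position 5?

Insert 260: h=0, slot 0 empty → index 0.
Insert 509: h=2, slot 2 empty → index 2.
Insert 600: h=2, slot 2 occupied → index 3.
Insert 123: h=6, slot 6 empty → index 6.
Insert 939: h=3, slot 3 occupied → index 4.
Insert 211: h=3, slots 3,4 occupied → index 5.
Insert 289: h=3, slots 3,4,5,6 occupied → index 7.
Table: [260, ∅, 509, 600, 939, 211, 123, 289, ∅, ∅, ∅, ∅, ∅]

211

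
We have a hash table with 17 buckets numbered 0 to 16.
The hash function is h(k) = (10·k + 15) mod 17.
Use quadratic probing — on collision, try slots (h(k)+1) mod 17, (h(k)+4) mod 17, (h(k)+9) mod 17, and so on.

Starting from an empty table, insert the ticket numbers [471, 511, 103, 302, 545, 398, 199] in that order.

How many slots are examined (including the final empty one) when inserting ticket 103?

2

Insert 471: h=16, slot 16 empty -> index 16.
Insert 511: h=8, slot 8 empty -> index 8.
Insert 103: h=8, slot 8 occupied -> index 9.
Insert 302: h=9, slot 9 occupied -> index 10.
Insert 545: h=8, slots 8,9 occupied -> index 12.
Insert 398: h=0, slot 0 empty -> index 0.
Insert 199: h=16, slots 16,0 occupied -> index 3.
Table: [398, —, —, 199, —, —, —, —, 511, 103, 302, —, 545, —, —, —, 471]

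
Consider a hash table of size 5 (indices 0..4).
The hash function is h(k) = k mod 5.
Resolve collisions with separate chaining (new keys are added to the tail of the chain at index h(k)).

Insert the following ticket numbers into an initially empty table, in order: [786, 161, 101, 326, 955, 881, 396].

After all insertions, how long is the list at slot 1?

Insert 786: h=1, bucket 1 empty → new chain.
Insert 161: h=1, bucket 1 nonempty → append to chain.
Insert 101: h=1, bucket 1 nonempty → append to chain.
Insert 326: h=1, bucket 1 nonempty → append to chain.
Insert 955: h=0, bucket 0 empty → new chain.
Insert 881: h=1, bucket 1 nonempty → append to chain.
Insert 396: h=1, bucket 1 nonempty → append to chain.
Final buckets:
0: 955
1: 786 -> 161 -> 101 -> 326 -> 881 -> 396
2: —
3: —
4: —

6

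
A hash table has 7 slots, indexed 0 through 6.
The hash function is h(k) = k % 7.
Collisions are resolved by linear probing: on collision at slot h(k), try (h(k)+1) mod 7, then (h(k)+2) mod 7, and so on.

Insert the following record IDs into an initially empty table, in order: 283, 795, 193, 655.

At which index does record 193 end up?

Insert 283: h=3, slot 3 empty => index 3.
Insert 795: h=4, slot 4 empty => index 4.
Insert 193: h=4, slot 4 occupied => index 5.
Insert 655: h=4, slots 4,5 occupied => index 6.
Table: [—, —, —, 283, 795, 193, 655]

5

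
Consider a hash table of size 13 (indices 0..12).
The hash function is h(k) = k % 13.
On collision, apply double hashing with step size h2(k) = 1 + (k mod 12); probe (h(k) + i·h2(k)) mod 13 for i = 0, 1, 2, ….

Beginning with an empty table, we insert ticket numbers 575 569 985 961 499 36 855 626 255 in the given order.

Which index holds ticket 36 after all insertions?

Insert 575: h=3, slot 3 empty → index 3.
Insert 569: h=10, slot 10 empty → index 10.
Insert 985: h=10, h2=2, slot 10 occupied → index 12.
Insert 961: h=12, h2=2, slot 12 occupied → index 1.
Insert 499: h=5, slot 5 empty → index 5.
Insert 36: h=10, h2=1, slot 10 occupied → index 11.
Insert 855: h=10, h2=4, slots 10,1,5 occupied → index 9.
Insert 626: h=2, slot 2 empty → index 2.
Insert 255: h=8, slot 8 empty → index 8.
Table: [—, 961, 626, 575, —, 499, —, —, 255, 855, 569, 36, 985]

11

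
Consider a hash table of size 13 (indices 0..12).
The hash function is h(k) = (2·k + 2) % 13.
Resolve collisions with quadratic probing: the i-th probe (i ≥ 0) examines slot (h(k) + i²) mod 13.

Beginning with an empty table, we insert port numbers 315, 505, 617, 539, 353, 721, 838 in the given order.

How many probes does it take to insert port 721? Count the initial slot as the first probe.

315: h=8 → slot 8
505: h=11 → slot 11
617: h=1 → slot 1
539: h=1, probe 1,2 → slot 2
353: h=6 → slot 6
721: h=1, probe 1,2,5 → slot 5
838: h=1, probe 1,2,5,10 → slot 10
Table: [—, 617, 539, —, —, 721, 353, —, 315, —, 838, 505, —]

3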